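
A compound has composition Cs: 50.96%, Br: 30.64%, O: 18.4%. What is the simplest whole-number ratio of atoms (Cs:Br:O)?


Assume 100 g of compound, divide each mass% by atomic mass to get moles, then normalize by the smallest to get a raw atom ratio.
Moles per 100 g: Cs: 50.96/132.905 = 0.3834, Br: 30.64/79.904 = 0.3835, O: 18.4/15.999 = 1.1501
Raw ratio (divide by min = 0.3834): Cs: 1.0, Br: 1.0, O: 2.999
Multiply by 1 to clear fractions: Cs: 1.0 ~= 1, Br: 1.0 ~= 1, O: 2.999 ~= 3
Reduce by GCD to get the simplest whole-number ratio:

1:1:3


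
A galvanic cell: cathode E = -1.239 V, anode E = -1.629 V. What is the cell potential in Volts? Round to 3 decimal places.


Standard cell potential: E_cell = E_cathode - E_anode.
E_cell = -1.239 - (-1.629)
E_cell = 0.39 V, rounded to 3 dp:

0.390 V


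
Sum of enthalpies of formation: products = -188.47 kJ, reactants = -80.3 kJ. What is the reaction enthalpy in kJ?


dH_rxn = sum(dH_f products) - sum(dH_f reactants)
dH_rxn = -188.47 - (-80.3)
dH_rxn = -108.17 kJ:

-108.17 kJ


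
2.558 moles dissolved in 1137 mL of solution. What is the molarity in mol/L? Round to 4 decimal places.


Convert volume to liters: V_L = V_mL / 1000.
V_L = 1137 / 1000 = 1.137 L
M = n / V_L = 2.558 / 1.137
M = 2.24978012 mol/L, rounded to 4 dp:

2.2498 mol/L


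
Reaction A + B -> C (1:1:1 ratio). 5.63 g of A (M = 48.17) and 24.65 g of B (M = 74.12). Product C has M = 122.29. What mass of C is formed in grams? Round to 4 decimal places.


Find moles of each reactant; the smaller value is the limiting reagent in a 1:1:1 reaction, so moles_C equals moles of the limiter.
n_A = mass_A / M_A = 5.63 / 48.17 = 0.116878 mol
n_B = mass_B / M_B = 24.65 / 74.12 = 0.332569 mol
Limiting reagent: A (smaller), n_limiting = 0.116878 mol
mass_C = n_limiting * M_C = 0.116878 * 122.29
mass_C = 14.29301062 g, rounded to 4 dp:

14.2930 g


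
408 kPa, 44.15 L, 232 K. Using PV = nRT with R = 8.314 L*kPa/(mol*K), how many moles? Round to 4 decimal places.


PV = nRT, solve for n = PV / (RT).
PV = 408 * 44.15 = 18013.2
RT = 8.314 * 232 = 1928.848
n = 18013.2 / 1928.848
n = 9.33883852 mol, rounded to 4 dp:

9.3388 mol


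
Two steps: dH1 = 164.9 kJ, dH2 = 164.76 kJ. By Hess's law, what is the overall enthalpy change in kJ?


Hess's law: enthalpy is a state function, so add the step enthalpies.
dH_total = dH1 + dH2 = 164.9 + (164.76)
dH_total = 329.66 kJ:

329.66 kJ


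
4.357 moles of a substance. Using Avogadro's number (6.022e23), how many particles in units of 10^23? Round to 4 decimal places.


N = n * NA, then divide by 1e23 for the requested units.
N / 1e23 = n * 6.022
N / 1e23 = 4.357 * 6.022
N / 1e23 = 26.237854, rounded to 4 dp:

26.2379


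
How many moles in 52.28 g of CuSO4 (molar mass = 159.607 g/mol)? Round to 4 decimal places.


n = mass / M
n = 52.28 / 159.607
n = 0.32755456 mol, rounded to 4 dp:

0.3276 mol


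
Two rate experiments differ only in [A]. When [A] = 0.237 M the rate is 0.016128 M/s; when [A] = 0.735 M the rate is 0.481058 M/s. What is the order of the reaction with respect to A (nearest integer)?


Rate is proportional to [A]^n, so rate2/rate1 = ([A]2/[A]1)^n. Take logs to solve for n.
rate2/rate1 = 0.481058 / 0.016128 = 29.8275
[A]2/[A]1 = 0.735 / 0.237 = 3.1013
n = ln(29.8275) / ln(3.1013) = 3.0
Nearest integer order:

3


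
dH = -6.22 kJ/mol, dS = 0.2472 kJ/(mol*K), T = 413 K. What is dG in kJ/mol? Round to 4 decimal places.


Gibbs: dG = dH - T*dS (consistent units, dS already in kJ/(mol*K)).
T*dS = 413 * 0.2472 = 102.0936
dG = -6.22 - (102.0936)
dG = -108.3136 kJ/mol, rounded to 4 dp:

-108.3136 kJ/mol


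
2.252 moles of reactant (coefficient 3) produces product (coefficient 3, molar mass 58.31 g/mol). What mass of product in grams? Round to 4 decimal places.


Use the coefficient ratio to convert reactant moles to product moles, then multiply by the product's molar mass.
moles_P = moles_R * (coeff_P / coeff_R) = 2.252 * (3/3) = 2.252
mass_P = moles_P * M_P = 2.252 * 58.31
mass_P = 131.31412 g, rounded to 4 dp:

131.3141 g


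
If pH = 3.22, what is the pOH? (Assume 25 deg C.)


At 25 deg C, pH + pOH = 14.
pOH = 14 - pH = 14 - 3.22
pOH = 10.78:

10.78


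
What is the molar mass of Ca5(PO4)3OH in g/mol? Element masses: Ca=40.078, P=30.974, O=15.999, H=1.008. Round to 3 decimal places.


M = sum(count * atomic_mass) over atoms.
M = 5*40.078 + 3*30.974 + 13*15.999 + 1*1.008
M = 200.39 + 92.922 + 207.987 + 1.008
M = 502.307 g/mol, rounded to 3 dp:

502.307 g/mol


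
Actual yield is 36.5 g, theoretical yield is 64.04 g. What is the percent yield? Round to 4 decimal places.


% yield = 100 * actual / theoretical
% yield = 100 * 36.5 / 64.04
% yield = 56.99562773 %, rounded to 4 dp:

56.9956 %


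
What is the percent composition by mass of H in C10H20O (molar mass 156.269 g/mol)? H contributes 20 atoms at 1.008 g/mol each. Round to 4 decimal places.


pct = 100 * (n_elem * M_elem) / M_total
mass_contribution = 20 * 1.008 = 20.16 g/mol
pct = 100 * 20.16 / 156.269
pct = 12.90083126 %, rounded to 4 dp:

12.9008 %


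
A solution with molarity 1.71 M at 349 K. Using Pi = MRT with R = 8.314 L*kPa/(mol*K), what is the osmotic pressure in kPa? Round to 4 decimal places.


Osmotic pressure (van't Hoff): Pi = M*R*T.
RT = 8.314 * 349 = 2901.586
Pi = 1.71 * 2901.586
Pi = 4961.71206 kPa, rounded to 4 dp:

4961.7121 kPa


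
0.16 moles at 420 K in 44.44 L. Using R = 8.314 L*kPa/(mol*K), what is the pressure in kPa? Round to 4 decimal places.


PV = nRT, solve for P = nRT / V.
nRT = 0.16 * 8.314 * 420 = 558.7008
P = 558.7008 / 44.44
P = 12.5720252 kPa, rounded to 4 dp:

12.5720 kPa


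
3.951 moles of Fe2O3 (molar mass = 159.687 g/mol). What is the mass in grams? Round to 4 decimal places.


mass = n * M
mass = 3.951 * 159.687
mass = 630.923337 g, rounded to 4 dp:

630.9233 g


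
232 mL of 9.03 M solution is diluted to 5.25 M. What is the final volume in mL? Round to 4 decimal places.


Dilution: M1*V1 = M2*V2, solve for V2.
V2 = M1*V1 / M2
V2 = 9.03 * 232 / 5.25
V2 = 2094.96 / 5.25
V2 = 399.04 mL, rounded to 4 dp:

399.0400 mL


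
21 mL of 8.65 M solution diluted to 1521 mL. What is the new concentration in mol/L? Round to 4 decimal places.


Dilution: M1*V1 = M2*V2, solve for M2.
M2 = M1*V1 / V2
M2 = 8.65 * 21 / 1521
M2 = 181.65 / 1521
M2 = 0.11942801 mol/L, rounded to 4 dp:

0.1194 mol/L


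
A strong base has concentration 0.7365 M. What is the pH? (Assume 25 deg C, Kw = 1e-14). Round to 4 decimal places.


A strong base dissociates completely, so [OH-] equals the given concentration.
pOH = -log10([OH-]) = -log10(0.7365) = 0.132827
pH = 14 - pOH = 14 - 0.132827
pH = 13.867173, rounded to 4 dp:

13.8672


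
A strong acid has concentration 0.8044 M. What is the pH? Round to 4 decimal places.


A strong acid dissociates completely, so [H+] equals the given concentration.
pH = -log10([H+]) = -log10(0.8044)
pH = 0.09452794, rounded to 4 dp:

0.0945


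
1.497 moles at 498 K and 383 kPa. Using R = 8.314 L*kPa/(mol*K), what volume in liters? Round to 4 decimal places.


PV = nRT, solve for V = nRT / P.
nRT = 1.497 * 8.314 * 498 = 6198.1369
V = 6198.1369 / 383
V = 16.18312507 L, rounded to 4 dp:

16.1831 L


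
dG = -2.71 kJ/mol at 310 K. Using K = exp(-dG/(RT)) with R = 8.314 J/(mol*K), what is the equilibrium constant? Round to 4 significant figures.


dG is in kJ/mol; multiply by 1000 to match R in J/(mol*K).
RT = 8.314 * 310 = 2577.34 J/mol
exponent = -dG*1000 / (RT) = -(-2.71*1000) / 2577.34 = 1.05147167
K = exp(1.05147167)
K = 2.8618597, rounded to 4 significant figures:

2.862


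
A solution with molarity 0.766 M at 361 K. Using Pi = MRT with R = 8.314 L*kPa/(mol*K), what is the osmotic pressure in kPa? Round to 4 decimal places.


Osmotic pressure (van't Hoff): Pi = M*R*T.
RT = 8.314 * 361 = 3001.354
Pi = 0.766 * 3001.354
Pi = 2299.037164 kPa, rounded to 4 dp:

2299.0372 kPa


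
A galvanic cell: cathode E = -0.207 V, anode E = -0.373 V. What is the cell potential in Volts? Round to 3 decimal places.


Standard cell potential: E_cell = E_cathode - E_anode.
E_cell = -0.207 - (-0.373)
E_cell = 0.166 V, rounded to 3 dp:

0.166 V


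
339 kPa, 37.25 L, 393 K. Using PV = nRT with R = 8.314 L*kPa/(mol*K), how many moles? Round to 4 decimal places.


PV = nRT, solve for n = PV / (RT).
PV = 339 * 37.25 = 12627.75
RT = 8.314 * 393 = 3267.402
n = 12627.75 / 3267.402
n = 3.86476779 mol, rounded to 4 dp:

3.8648 mol


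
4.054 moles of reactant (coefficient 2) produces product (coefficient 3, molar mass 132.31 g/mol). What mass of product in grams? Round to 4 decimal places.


Use the coefficient ratio to convert reactant moles to product moles, then multiply by the product's molar mass.
moles_P = moles_R * (coeff_P / coeff_R) = 4.054 * (3/2) = 6.081
mass_P = moles_P * M_P = 6.081 * 132.31
mass_P = 804.57711 g, rounded to 4 dp:

804.5771 g


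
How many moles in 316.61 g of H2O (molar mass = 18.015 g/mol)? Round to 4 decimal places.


n = mass / M
n = 316.61 / 18.015
n = 17.57479878 mol, rounded to 4 dp:

17.5748 mol


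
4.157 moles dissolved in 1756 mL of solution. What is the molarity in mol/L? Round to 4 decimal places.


Convert volume to liters: V_L = V_mL / 1000.
V_L = 1756 / 1000 = 1.756 L
M = n / V_L = 4.157 / 1.756
M = 2.36731207 mol/L, rounded to 4 dp:

2.3673 mol/L


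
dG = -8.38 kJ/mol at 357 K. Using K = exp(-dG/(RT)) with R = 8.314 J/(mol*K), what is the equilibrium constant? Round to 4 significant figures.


dG is in kJ/mol; multiply by 1000 to match R in J/(mol*K).
RT = 8.314 * 357 = 2968.098 J/mol
exponent = -dG*1000 / (RT) = -(-8.38*1000) / 2968.098 = 2.82335691
K = exp(2.82335691)
K = 16.833264, rounded to 4 significant figures:

16.83


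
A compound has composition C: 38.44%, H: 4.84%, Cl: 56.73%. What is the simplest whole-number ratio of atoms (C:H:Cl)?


Assume 100 g of compound, divide each mass% by atomic mass to get moles, then normalize by the smallest to get a raw atom ratio.
Moles per 100 g: C: 38.44/12.011 = 3.2004, H: 4.84/1.008 = 4.8016, Cl: 56.73/35.453 = 1.6001
Raw ratio (divide by min = 1.6001): C: 2.0, H: 3.001, Cl: 1.0
Multiply by 1 to clear fractions: C: 2.0 ~= 2, H: 3.001 ~= 3, Cl: 1.0 ~= 1
Reduce by GCD to get the simplest whole-number ratio:

2:3:1


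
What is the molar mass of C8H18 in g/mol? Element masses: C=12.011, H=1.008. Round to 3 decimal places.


M = sum(count * atomic_mass) over atoms.
M = 8*12.011 + 18*1.008
M = 96.088 + 18.144
M = 114.232 g/mol, rounded to 3 dp:

114.232 g/mol


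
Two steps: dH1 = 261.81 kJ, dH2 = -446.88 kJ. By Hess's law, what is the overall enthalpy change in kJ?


Hess's law: enthalpy is a state function, so add the step enthalpies.
dH_total = dH1 + dH2 = 261.81 + (-446.88)
dH_total = -185.07 kJ:

-185.07 kJ


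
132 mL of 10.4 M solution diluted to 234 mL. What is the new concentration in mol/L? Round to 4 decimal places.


Dilution: M1*V1 = M2*V2, solve for M2.
M2 = M1*V1 / V2
M2 = 10.4 * 132 / 234
M2 = 1372.8 / 234
M2 = 5.86666667 mol/L, rounded to 4 dp:

5.8667 mol/L


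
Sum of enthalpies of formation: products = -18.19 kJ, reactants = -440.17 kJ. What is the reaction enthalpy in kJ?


dH_rxn = sum(dH_f products) - sum(dH_f reactants)
dH_rxn = -18.19 - (-440.17)
dH_rxn = 421.98 kJ:

421.98 kJ


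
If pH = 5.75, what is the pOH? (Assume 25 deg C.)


At 25 deg C, pH + pOH = 14.
pOH = 14 - pH = 14 - 5.75
pOH = 8.25:

8.25


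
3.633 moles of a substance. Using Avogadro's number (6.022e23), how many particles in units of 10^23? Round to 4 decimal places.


N = n * NA, then divide by 1e23 for the requested units.
N / 1e23 = n * 6.022
N / 1e23 = 3.633 * 6.022
N / 1e23 = 21.877926, rounded to 4 dp:

21.8779


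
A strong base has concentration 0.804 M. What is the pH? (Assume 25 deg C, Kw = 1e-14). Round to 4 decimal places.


A strong base dissociates completely, so [OH-] equals the given concentration.
pOH = -log10([OH-]) = -log10(0.804) = 0.094744
pH = 14 - pOH = 14 - 0.094744
pH = 13.905256, rounded to 4 dp:

13.9053


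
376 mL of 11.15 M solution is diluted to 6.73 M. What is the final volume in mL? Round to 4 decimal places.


Dilution: M1*V1 = M2*V2, solve for V2.
V2 = M1*V1 / M2
V2 = 11.15 * 376 / 6.73
V2 = 4192.4 / 6.73
V2 = 622.94205052 mL, rounded to 4 dp:

622.9421 mL


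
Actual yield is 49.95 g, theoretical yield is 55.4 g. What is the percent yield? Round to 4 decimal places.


% yield = 100 * actual / theoretical
% yield = 100 * 49.95 / 55.4
% yield = 90.16245487 %, rounded to 4 dp:

90.1625 %


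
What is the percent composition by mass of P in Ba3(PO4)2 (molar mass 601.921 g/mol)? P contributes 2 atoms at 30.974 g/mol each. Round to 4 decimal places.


pct = 100 * (n_elem * M_elem) / M_total
mass_contribution = 2 * 30.974 = 61.948 g/mol
pct = 100 * 61.948 / 601.921
pct = 10.29171602 %, rounded to 4 dp:

10.2917 %


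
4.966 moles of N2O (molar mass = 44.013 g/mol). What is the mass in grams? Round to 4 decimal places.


mass = n * M
mass = 4.966 * 44.013
mass = 218.568558 g, rounded to 4 dp:

218.5686 g


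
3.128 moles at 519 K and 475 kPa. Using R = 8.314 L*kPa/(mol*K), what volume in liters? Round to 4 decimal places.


PV = nRT, solve for V = nRT / P.
nRT = 3.128 * 8.314 * 519 = 13497.2136
V = 13497.2136 / 475
V = 28.41518653 L, rounded to 4 dp:

28.4152 L


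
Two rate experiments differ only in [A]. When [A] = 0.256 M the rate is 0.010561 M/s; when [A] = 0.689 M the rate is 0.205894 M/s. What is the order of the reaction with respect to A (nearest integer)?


Rate is proportional to [A]^n, so rate2/rate1 = ([A]2/[A]1)^n. Take logs to solve for n.
rate2/rate1 = 0.205894 / 0.010561 = 19.4957
[A]2/[A]1 = 0.689 / 0.256 = 2.6914
n = ln(19.4957) / ln(2.6914) = 3.0
Nearest integer order:

3


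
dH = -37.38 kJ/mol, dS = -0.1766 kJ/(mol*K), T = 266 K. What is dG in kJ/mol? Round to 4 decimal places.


Gibbs: dG = dH - T*dS (consistent units, dS already in kJ/(mol*K)).
T*dS = 266 * -0.1766 = -46.9756
dG = -37.38 - (-46.9756)
dG = 9.5956 kJ/mol, rounded to 4 dp:

9.5956 kJ/mol


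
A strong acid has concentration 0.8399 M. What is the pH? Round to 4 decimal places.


A strong acid dissociates completely, so [H+] equals the given concentration.
pH = -log10([H+]) = -log10(0.8399)
pH = 0.07577242, rounded to 4 dp:

0.0758


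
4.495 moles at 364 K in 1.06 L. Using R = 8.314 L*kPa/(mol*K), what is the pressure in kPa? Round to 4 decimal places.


PV = nRT, solve for P = nRT / V.
nRT = 4.495 * 8.314 * 364 = 13603.2005
P = 13603.2005 / 1.06
P = 12833.20801887 kPa, rounded to 4 dp:

12833.2080 kPa


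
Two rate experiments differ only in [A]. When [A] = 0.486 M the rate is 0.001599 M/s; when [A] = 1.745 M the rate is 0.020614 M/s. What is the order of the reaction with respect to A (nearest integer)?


Rate is proportional to [A]^n, so rate2/rate1 = ([A]2/[A]1)^n. Take logs to solve for n.
rate2/rate1 = 0.020614 / 0.001599 = 12.8918
[A]2/[A]1 = 1.745 / 0.486 = 3.5905
n = ln(12.8918) / ln(3.5905) = 2.0
Nearest integer order:

2


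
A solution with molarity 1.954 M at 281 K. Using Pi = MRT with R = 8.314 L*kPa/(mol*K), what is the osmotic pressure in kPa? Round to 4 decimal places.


Osmotic pressure (van't Hoff): Pi = M*R*T.
RT = 8.314 * 281 = 2336.234
Pi = 1.954 * 2336.234
Pi = 4565.001236 kPa, rounded to 4 dp:

4565.0012 kPa


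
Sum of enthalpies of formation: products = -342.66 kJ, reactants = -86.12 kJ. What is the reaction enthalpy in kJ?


dH_rxn = sum(dH_f products) - sum(dH_f reactants)
dH_rxn = -342.66 - (-86.12)
dH_rxn = -256.54 kJ:

-256.54 kJ


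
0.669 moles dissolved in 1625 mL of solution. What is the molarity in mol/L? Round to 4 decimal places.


Convert volume to liters: V_L = V_mL / 1000.
V_L = 1625 / 1000 = 1.625 L
M = n / V_L = 0.669 / 1.625
M = 0.41169231 mol/L, rounded to 4 dp:

0.4117 mol/L


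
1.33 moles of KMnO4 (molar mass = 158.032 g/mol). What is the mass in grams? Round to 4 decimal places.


mass = n * M
mass = 1.33 * 158.032
mass = 210.18256 g, rounded to 4 dp:

210.1826 g


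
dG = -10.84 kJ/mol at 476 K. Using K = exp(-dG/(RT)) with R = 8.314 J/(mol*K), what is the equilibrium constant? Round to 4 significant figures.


dG is in kJ/mol; multiply by 1000 to match R in J/(mol*K).
RT = 8.314 * 476 = 3957.464 J/mol
exponent = -dG*1000 / (RT) = -(-10.84*1000) / 3957.464 = 2.73912789
K = exp(2.73912789)
K = 15.473485, rounded to 4 significant figures:

15.47


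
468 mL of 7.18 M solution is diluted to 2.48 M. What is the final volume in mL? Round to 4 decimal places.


Dilution: M1*V1 = M2*V2, solve for V2.
V2 = M1*V1 / M2
V2 = 7.18 * 468 / 2.48
V2 = 3360.24 / 2.48
V2 = 1354.93548387 mL, rounded to 4 dp:

1354.9355 mL


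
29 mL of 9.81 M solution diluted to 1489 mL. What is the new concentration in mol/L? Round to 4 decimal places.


Dilution: M1*V1 = M2*V2, solve for M2.
M2 = M1*V1 / V2
M2 = 9.81 * 29 / 1489
M2 = 284.49 / 1489
M2 = 0.19106111 mol/L, rounded to 4 dp:

0.1911 mol/L


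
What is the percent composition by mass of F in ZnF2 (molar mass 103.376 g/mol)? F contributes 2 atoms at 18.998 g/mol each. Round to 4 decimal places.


pct = 100 * (n_elem * M_elem) / M_total
mass_contribution = 2 * 18.998 = 37.996 g/mol
pct = 100 * 37.996 / 103.376
pct = 36.75514626 %, rounded to 4 dp:

36.7551 %


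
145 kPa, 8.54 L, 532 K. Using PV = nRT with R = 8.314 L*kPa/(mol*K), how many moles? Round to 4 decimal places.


PV = nRT, solve for n = PV / (RT).
PV = 145 * 8.54 = 1238.3
RT = 8.314 * 532 = 4423.048
n = 1238.3 / 4423.048
n = 0.27996531 mol, rounded to 4 dp:

0.2800 mol


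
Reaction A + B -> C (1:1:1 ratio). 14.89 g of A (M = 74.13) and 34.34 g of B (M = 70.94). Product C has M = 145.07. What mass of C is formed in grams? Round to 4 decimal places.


Find moles of each reactant; the smaller value is the limiting reagent in a 1:1:1 reaction, so moles_C equals moles of the limiter.
n_A = mass_A / M_A = 14.89 / 74.13 = 0.200863 mol
n_B = mass_B / M_B = 34.34 / 70.94 = 0.484071 mol
Limiting reagent: A (smaller), n_limiting = 0.200863 mol
mass_C = n_limiting * M_C = 0.200863 * 145.07
mass_C = 29.13919541 g, rounded to 4 dp:

29.1392 g


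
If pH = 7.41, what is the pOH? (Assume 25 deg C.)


At 25 deg C, pH + pOH = 14.
pOH = 14 - pH = 14 - 7.41
pOH = 6.59:

6.59


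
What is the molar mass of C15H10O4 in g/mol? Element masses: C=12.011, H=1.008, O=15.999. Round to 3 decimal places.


M = sum(count * atomic_mass) over atoms.
M = 15*12.011 + 10*1.008 + 4*15.999
M = 180.165 + 10.08 + 63.996
M = 254.241 g/mol, rounded to 3 dp:

254.241 g/mol


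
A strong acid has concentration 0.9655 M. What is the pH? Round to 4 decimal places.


A strong acid dissociates completely, so [H+] equals the given concentration.
pH = -log10([H+]) = -log10(0.9655)
pH = 0.01524772, rounded to 4 dp:

0.0152


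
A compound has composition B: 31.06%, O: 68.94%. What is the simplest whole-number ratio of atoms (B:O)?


Assume 100 g of compound, divide each mass% by atomic mass to get moles, then normalize by the smallest to get a raw atom ratio.
Moles per 100 g: B: 31.06/10.81 = 2.8733, O: 68.94/15.999 = 4.309
Raw ratio (divide by min = 2.8733): B: 1.0, O: 1.5
Multiply by 2 to clear fractions: B: 2.0 ~= 2, O: 2.999 ~= 3
Reduce by GCD to get the simplest whole-number ratio:

2:3


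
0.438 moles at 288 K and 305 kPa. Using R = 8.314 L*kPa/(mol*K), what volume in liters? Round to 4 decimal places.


PV = nRT, solve for V = nRT / P.
nRT = 0.438 * 8.314 * 288 = 1048.7612
V = 1048.7612 / 305
V = 3.43856131 L, rounded to 4 dp:

3.4386 L


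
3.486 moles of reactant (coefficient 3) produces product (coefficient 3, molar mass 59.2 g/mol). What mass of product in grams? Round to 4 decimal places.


Use the coefficient ratio to convert reactant moles to product moles, then multiply by the product's molar mass.
moles_P = moles_R * (coeff_P / coeff_R) = 3.486 * (3/3) = 3.486
mass_P = moles_P * M_P = 3.486 * 59.2
mass_P = 206.3712 g, rounded to 4 dp:

206.3712 g


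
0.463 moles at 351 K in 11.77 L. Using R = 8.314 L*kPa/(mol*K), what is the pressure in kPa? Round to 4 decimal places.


PV = nRT, solve for P = nRT / V.
nRT = 0.463 * 8.314 * 351 = 1351.1331
P = 1351.1331 / 11.77
P = 114.7946559 kPa, rounded to 4 dp:

114.7947 kPa


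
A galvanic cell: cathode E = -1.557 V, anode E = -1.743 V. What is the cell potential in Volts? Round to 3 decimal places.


Standard cell potential: E_cell = E_cathode - E_anode.
E_cell = -1.557 - (-1.743)
E_cell = 0.186 V, rounded to 3 dp:

0.186 V


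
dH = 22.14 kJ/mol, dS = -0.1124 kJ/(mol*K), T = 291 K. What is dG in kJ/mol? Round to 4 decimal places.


Gibbs: dG = dH - T*dS (consistent units, dS already in kJ/(mol*K)).
T*dS = 291 * -0.1124 = -32.7084
dG = 22.14 - (-32.7084)
dG = 54.8484 kJ/mol, rounded to 4 dp:

54.8484 kJ/mol


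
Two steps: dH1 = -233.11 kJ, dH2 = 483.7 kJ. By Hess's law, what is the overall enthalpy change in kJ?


Hess's law: enthalpy is a state function, so add the step enthalpies.
dH_total = dH1 + dH2 = -233.11 + (483.7)
dH_total = 250.59 kJ:

250.59 kJ


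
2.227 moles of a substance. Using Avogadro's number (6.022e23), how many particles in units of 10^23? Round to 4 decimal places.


N = n * NA, then divide by 1e23 for the requested units.
N / 1e23 = n * 6.022
N / 1e23 = 2.227 * 6.022
N / 1e23 = 13.410994, rounded to 4 dp:

13.4110


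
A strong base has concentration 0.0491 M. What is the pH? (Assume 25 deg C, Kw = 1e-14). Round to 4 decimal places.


A strong base dissociates completely, so [OH-] equals the given concentration.
pOH = -log10([OH-]) = -log10(0.0491) = 1.308919
pH = 14 - pOH = 14 - 1.308919
pH = 12.691081, rounded to 4 dp:

12.6911


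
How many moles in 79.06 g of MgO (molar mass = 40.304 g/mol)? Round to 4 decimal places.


n = mass / M
n = 79.06 / 40.304
n = 1.9615919 mol, rounded to 4 dp:

1.9616 mol


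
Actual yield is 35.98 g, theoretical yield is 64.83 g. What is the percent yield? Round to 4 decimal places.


% yield = 100 * actual / theoretical
% yield = 100 * 35.98 / 64.83
% yield = 55.49899738 %, rounded to 4 dp:

55.4990 %


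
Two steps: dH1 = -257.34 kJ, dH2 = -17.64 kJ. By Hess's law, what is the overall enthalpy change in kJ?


Hess's law: enthalpy is a state function, so add the step enthalpies.
dH_total = dH1 + dH2 = -257.34 + (-17.64)
dH_total = -274.98 kJ:

-274.98 kJ


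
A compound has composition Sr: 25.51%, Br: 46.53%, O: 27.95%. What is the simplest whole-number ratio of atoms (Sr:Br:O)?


Assume 100 g of compound, divide each mass% by atomic mass to get moles, then normalize by the smallest to get a raw atom ratio.
Moles per 100 g: Sr: 25.51/87.62 = 0.2911, Br: 46.53/79.904 = 0.5823, O: 27.95/15.999 = 1.747
Raw ratio (divide by min = 0.2911): Sr: 1.0, Br: 2.0, O: 6.0
Multiply by 1 to clear fractions: Sr: 1.0 ~= 1, Br: 2.0 ~= 2, O: 6.0 ~= 6
Reduce by GCD to get the simplest whole-number ratio:

1:2:6


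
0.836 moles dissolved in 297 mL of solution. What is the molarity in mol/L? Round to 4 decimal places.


Convert volume to liters: V_L = V_mL / 1000.
V_L = 297 / 1000 = 0.297 L
M = n / V_L = 0.836 / 0.297
M = 2.81481481 mol/L, rounded to 4 dp:

2.8148 mol/L


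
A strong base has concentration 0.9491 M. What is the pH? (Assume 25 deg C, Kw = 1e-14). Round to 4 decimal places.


A strong base dissociates completely, so [OH-] equals the given concentration.
pOH = -log10([OH-]) = -log10(0.9491) = 0.022688
pH = 14 - pOH = 14 - 0.022688
pH = 13.977312, rounded to 4 dp:

13.9773


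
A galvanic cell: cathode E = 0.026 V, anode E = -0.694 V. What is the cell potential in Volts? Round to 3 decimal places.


Standard cell potential: E_cell = E_cathode - E_anode.
E_cell = 0.026 - (-0.694)
E_cell = 0.72 V, rounded to 3 dp:

0.720 V


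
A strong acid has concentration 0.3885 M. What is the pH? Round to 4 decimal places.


A strong acid dissociates completely, so [H+] equals the given concentration.
pH = -log10([H+]) = -log10(0.3885)
pH = 0.41060898, rounded to 4 dp:

0.4106


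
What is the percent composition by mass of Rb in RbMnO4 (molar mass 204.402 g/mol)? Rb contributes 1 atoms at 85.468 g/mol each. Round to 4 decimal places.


pct = 100 * (n_elem * M_elem) / M_total
mass_contribution = 1 * 85.468 = 85.468 g/mol
pct = 100 * 85.468 / 204.402
pct = 41.81368088 %, rounded to 4 dp:

41.8137 %


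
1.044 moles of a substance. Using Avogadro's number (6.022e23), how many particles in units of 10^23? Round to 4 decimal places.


N = n * NA, then divide by 1e23 for the requested units.
N / 1e23 = n * 6.022
N / 1e23 = 1.044 * 6.022
N / 1e23 = 6.286968, rounded to 4 dp:

6.2870


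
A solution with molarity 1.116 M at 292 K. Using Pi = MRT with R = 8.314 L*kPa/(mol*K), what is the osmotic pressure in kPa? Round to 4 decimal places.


Osmotic pressure (van't Hoff): Pi = M*R*T.
RT = 8.314 * 292 = 2427.688
Pi = 1.116 * 2427.688
Pi = 2709.299808 kPa, rounded to 4 dp:

2709.2998 kPa


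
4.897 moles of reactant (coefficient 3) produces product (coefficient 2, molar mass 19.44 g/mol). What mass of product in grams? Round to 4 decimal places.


Use the coefficient ratio to convert reactant moles to product moles, then multiply by the product's molar mass.
moles_P = moles_R * (coeff_P / coeff_R) = 4.897 * (2/3) = 3.264667
mass_P = moles_P * M_P = 3.264667 * 19.44
mass_P = 63.46512648 g, rounded to 4 dp:

63.4651 g


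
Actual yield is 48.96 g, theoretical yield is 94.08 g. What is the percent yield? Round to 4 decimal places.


% yield = 100 * actual / theoretical
% yield = 100 * 48.96 / 94.08
% yield = 52.04081633 %, rounded to 4 dp:

52.0408 %


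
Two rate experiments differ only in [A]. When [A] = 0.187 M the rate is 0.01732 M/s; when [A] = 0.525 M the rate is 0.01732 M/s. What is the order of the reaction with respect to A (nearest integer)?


Rate is proportional to [A]^n, so rate2/rate1 = ([A]2/[A]1)^n. Take logs to solve for n.
rate2/rate1 = 0.01732 / 0.01732 = 1.0
[A]2/[A]1 = 0.525 / 0.187 = 2.8075
n = ln(1.0) / ln(2.8075) = 0.0
Nearest integer order:

0


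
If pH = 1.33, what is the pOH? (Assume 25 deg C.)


At 25 deg C, pH + pOH = 14.
pOH = 14 - pH = 14 - 1.33
pOH = 12.67:

12.67


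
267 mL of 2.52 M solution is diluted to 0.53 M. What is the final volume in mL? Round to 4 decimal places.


Dilution: M1*V1 = M2*V2, solve for V2.
V2 = M1*V1 / M2
V2 = 2.52 * 267 / 0.53
V2 = 672.84 / 0.53
V2 = 1269.50943396 mL, rounded to 4 dp:

1269.5094 mL


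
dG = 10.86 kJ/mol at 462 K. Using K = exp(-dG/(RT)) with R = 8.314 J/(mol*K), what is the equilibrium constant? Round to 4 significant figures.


dG is in kJ/mol; multiply by 1000 to match R in J/(mol*K).
RT = 8.314 * 462 = 3841.068 J/mol
exponent = -dG*1000 / (RT) = -(10.86*1000) / 3841.068 = -2.82733865
K = exp(-2.82733865)
K = 0.059170117, rounded to 4 significant figures:

0.05917


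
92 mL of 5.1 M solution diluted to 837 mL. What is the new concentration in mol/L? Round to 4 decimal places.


Dilution: M1*V1 = M2*V2, solve for M2.
M2 = M1*V1 / V2
M2 = 5.1 * 92 / 837
M2 = 469.2 / 837
M2 = 0.56057348 mol/L, rounded to 4 dp:

0.5606 mol/L


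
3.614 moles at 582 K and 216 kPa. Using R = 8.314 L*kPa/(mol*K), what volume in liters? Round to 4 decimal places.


PV = nRT, solve for V = nRT / P.
nRT = 3.614 * 8.314 * 582 = 17487.2353
V = 17487.2353 / 216
V = 80.95942269 L, rounded to 4 dp:

80.9594 L


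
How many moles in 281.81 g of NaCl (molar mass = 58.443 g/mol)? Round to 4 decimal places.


n = mass / M
n = 281.81 / 58.443
n = 4.82196328 mol, rounded to 4 dp:

4.8220 mol


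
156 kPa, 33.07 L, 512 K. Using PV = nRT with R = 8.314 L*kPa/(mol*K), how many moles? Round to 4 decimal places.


PV = nRT, solve for n = PV / (RT).
PV = 156 * 33.07 = 5158.92
RT = 8.314 * 512 = 4256.768
n = 5158.92 / 4256.768
n = 1.21193356 mol, rounded to 4 dp:

1.2119 mol


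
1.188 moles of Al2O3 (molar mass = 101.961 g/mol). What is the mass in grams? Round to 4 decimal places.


mass = n * M
mass = 1.188 * 101.961
mass = 121.129668 g, rounded to 4 dp:

121.1297 g


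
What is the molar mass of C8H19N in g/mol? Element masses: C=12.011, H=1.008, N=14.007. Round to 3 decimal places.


M = sum(count * atomic_mass) over atoms.
M = 8*12.011 + 19*1.008 + 1*14.007
M = 96.088 + 19.152 + 14.007
M = 129.247 g/mol, rounded to 3 dp:

129.247 g/mol


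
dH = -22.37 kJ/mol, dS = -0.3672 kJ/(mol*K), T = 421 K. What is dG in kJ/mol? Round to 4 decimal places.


Gibbs: dG = dH - T*dS (consistent units, dS already in kJ/(mol*K)).
T*dS = 421 * -0.3672 = -154.5912
dG = -22.37 - (-154.5912)
dG = 132.2212 kJ/mol, rounded to 4 dp:

132.2212 kJ/mol


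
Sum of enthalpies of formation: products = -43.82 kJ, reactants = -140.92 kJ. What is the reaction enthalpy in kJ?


dH_rxn = sum(dH_f products) - sum(dH_f reactants)
dH_rxn = -43.82 - (-140.92)
dH_rxn = 97.1 kJ:

97.10 kJ


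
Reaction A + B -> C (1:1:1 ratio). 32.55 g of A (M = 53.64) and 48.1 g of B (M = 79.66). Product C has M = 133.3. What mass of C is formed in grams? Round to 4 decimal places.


Find moles of each reactant; the smaller value is the limiting reagent in a 1:1:1 reaction, so moles_C equals moles of the limiter.
n_A = mass_A / M_A = 32.55 / 53.64 = 0.606823 mol
n_B = mass_B / M_B = 48.1 / 79.66 = 0.603816 mol
Limiting reagent: B (smaller), n_limiting = 0.603816 mol
mass_C = n_limiting * M_C = 0.603816 * 133.3
mass_C = 80.4886728 g, rounded to 4 dp:

80.4887 g


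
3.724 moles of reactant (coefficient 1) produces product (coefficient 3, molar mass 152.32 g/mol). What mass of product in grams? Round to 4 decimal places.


Use the coefficient ratio to convert reactant moles to product moles, then multiply by the product's molar mass.
moles_P = moles_R * (coeff_P / coeff_R) = 3.724 * (3/1) = 11.172
mass_P = moles_P * M_P = 11.172 * 152.32
mass_P = 1701.71904 g, rounded to 4 dp:

1701.7190 g


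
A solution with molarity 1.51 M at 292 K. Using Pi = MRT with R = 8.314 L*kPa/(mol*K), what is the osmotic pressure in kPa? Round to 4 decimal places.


Osmotic pressure (van't Hoff): Pi = M*R*T.
RT = 8.314 * 292 = 2427.688
Pi = 1.51 * 2427.688
Pi = 3665.80888 kPa, rounded to 4 dp:

3665.8089 kPa


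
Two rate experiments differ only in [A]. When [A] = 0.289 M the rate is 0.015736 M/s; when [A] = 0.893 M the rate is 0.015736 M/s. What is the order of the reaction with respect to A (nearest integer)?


Rate is proportional to [A]^n, so rate2/rate1 = ([A]2/[A]1)^n. Take logs to solve for n.
rate2/rate1 = 0.015736 / 0.015736 = 1.0
[A]2/[A]1 = 0.893 / 0.289 = 3.09
n = ln(1.0) / ln(3.09) = 0.0
Nearest integer order:

0


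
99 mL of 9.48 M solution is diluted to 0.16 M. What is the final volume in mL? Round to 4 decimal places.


Dilution: M1*V1 = M2*V2, solve for V2.
V2 = M1*V1 / M2
V2 = 9.48 * 99 / 0.16
V2 = 938.52 / 0.16
V2 = 5865.75 mL, rounded to 4 dp:

5865.7500 mL


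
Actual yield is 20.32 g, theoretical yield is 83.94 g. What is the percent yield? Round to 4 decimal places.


% yield = 100 * actual / theoretical
% yield = 100 * 20.32 / 83.94
% yield = 24.20776745 %, rounded to 4 dp:

24.2078 %


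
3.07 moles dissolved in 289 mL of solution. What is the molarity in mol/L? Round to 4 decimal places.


Convert volume to liters: V_L = V_mL / 1000.
V_L = 289 / 1000 = 0.289 L
M = n / V_L = 3.07 / 0.289
M = 10.62283737 mol/L, rounded to 4 dp:

10.6228 mol/L


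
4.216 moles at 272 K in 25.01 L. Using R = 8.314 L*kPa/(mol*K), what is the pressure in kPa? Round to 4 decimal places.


PV = nRT, solve for P = nRT / V.
nRT = 4.216 * 8.314 * 272 = 9534.0961
P = 9534.0961 / 25.01
P = 381.21135946 kPa, rounded to 4 dp:

381.2114 kPa


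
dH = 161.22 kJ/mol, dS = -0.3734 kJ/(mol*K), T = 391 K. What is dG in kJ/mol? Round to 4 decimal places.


Gibbs: dG = dH - T*dS (consistent units, dS already in kJ/(mol*K)).
T*dS = 391 * -0.3734 = -145.9994
dG = 161.22 - (-145.9994)
dG = 307.2194 kJ/mol, rounded to 4 dp:

307.2194 kJ/mol


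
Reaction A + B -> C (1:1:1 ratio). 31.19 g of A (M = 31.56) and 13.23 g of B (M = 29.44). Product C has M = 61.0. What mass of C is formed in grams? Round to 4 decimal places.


Find moles of each reactant; the smaller value is the limiting reagent in a 1:1:1 reaction, so moles_C equals moles of the limiter.
n_A = mass_A / M_A = 31.19 / 31.56 = 0.988276 mol
n_B = mass_B / M_B = 13.23 / 29.44 = 0.449389 mol
Limiting reagent: B (smaller), n_limiting = 0.449389 mol
mass_C = n_limiting * M_C = 0.449389 * 61.0
mass_C = 27.412729 g, rounded to 4 dp:

27.4127 g


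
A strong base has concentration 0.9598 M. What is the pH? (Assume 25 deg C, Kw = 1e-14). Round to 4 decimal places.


A strong base dissociates completely, so [OH-] equals the given concentration.
pOH = -log10([OH-]) = -log10(0.9598) = 0.017819
pH = 14 - pOH = 14 - 0.017819
pH = 13.982181, rounded to 4 dp:

13.9822


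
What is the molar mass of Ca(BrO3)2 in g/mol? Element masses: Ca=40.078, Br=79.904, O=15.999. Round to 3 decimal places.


M = sum(count * atomic_mass) over atoms.
M = 1*40.078 + 2*79.904 + 6*15.999
M = 40.078 + 159.808 + 95.994
M = 295.88 g/mol, rounded to 3 dp:

295.880 g/mol


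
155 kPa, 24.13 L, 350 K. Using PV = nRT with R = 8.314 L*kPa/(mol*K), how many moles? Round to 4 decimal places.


PV = nRT, solve for n = PV / (RT).
PV = 155 * 24.13 = 3740.15
RT = 8.314 * 350 = 2909.9
n = 3740.15 / 2909.9
n = 1.28531908 mol, rounded to 4 dp:

1.2853 mol


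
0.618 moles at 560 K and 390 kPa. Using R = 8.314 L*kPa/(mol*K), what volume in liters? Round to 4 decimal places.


PV = nRT, solve for V = nRT / P.
nRT = 0.618 * 8.314 * 560 = 2877.3091
V = 2877.3091 / 390
V = 7.37771564 L, rounded to 4 dp:

7.3777 L


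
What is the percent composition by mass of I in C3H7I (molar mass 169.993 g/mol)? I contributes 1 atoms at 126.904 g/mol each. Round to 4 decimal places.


pct = 100 * (n_elem * M_elem) / M_total
mass_contribution = 1 * 126.904 = 126.904 g/mol
pct = 100 * 126.904 / 169.993
pct = 74.65248569 %, rounded to 4 dp:

74.6525 %


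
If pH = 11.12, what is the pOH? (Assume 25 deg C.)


At 25 deg C, pH + pOH = 14.
pOH = 14 - pH = 14 - 11.12
pOH = 2.88:

2.88


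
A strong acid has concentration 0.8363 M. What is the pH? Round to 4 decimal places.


A strong acid dissociates completely, so [H+] equals the given concentration.
pH = -log10([H+]) = -log10(0.8363)
pH = 0.0776379, rounded to 4 dp:

0.0776


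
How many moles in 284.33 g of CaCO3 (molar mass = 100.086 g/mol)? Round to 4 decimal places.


n = mass / M
n = 284.33 / 100.086
n = 2.84085686 mol, rounded to 4 dp:

2.8409 mol


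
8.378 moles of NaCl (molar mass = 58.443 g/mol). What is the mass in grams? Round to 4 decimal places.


mass = n * M
mass = 8.378 * 58.443
mass = 489.635454 g, rounded to 4 dp:

489.6355 g


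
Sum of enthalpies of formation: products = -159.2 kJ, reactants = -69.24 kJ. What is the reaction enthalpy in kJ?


dH_rxn = sum(dH_f products) - sum(dH_f reactants)
dH_rxn = -159.2 - (-69.24)
dH_rxn = -89.96 kJ:

-89.96 kJ


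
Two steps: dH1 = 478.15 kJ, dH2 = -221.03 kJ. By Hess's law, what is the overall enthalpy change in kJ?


Hess's law: enthalpy is a state function, so add the step enthalpies.
dH_total = dH1 + dH2 = 478.15 + (-221.03)
dH_total = 257.12 kJ:

257.12 kJ


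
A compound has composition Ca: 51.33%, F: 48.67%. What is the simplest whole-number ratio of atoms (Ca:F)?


Assume 100 g of compound, divide each mass% by atomic mass to get moles, then normalize by the smallest to get a raw atom ratio.
Moles per 100 g: Ca: 51.33/40.078 = 1.2808, F: 48.67/18.998 = 2.5618
Raw ratio (divide by min = 1.2808): Ca: 1.0, F: 2.0
Multiply by 1 to clear fractions: Ca: 1.0 ~= 1, F: 2.0 ~= 2
Reduce by GCD to get the simplest whole-number ratio:

1:2


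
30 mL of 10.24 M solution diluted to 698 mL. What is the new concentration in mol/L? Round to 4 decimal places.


Dilution: M1*V1 = M2*V2, solve for M2.
M2 = M1*V1 / V2
M2 = 10.24 * 30 / 698
M2 = 307.2 / 698
M2 = 0.44011461 mol/L, rounded to 4 dp:

0.4401 mol/L


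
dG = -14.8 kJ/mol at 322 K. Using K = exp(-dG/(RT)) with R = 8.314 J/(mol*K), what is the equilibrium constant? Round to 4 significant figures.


dG is in kJ/mol; multiply by 1000 to match R in J/(mol*K).
RT = 8.314 * 322 = 2677.108 J/mol
exponent = -dG*1000 / (RT) = -(-14.8*1000) / 2677.108 = 5.52835373
K = exp(5.52835373)
K = 251.72916, rounded to 4 significant figures:

251.7


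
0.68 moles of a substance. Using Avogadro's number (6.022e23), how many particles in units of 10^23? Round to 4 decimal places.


N = n * NA, then divide by 1e23 for the requested units.
N / 1e23 = n * 6.022
N / 1e23 = 0.68 * 6.022
N / 1e23 = 4.09496, rounded to 4 dp:

4.0950


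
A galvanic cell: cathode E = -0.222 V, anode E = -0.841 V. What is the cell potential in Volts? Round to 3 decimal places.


Standard cell potential: E_cell = E_cathode - E_anode.
E_cell = -0.222 - (-0.841)
E_cell = 0.619 V, rounded to 3 dp:

0.619 V


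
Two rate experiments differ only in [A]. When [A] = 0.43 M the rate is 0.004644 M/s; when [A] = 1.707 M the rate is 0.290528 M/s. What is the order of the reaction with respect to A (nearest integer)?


Rate is proportional to [A]^n, so rate2/rate1 = ([A]2/[A]1)^n. Take logs to solve for n.
rate2/rate1 = 0.290528 / 0.004644 = 62.5599
[A]2/[A]1 = 1.707 / 0.43 = 3.9698
n = ln(62.5599) / ln(3.9698) = 3.0
Nearest integer order:

3


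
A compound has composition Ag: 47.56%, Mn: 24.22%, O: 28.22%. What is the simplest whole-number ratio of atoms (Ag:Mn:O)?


Assume 100 g of compound, divide each mass% by atomic mass to get moles, then normalize by the smallest to get a raw atom ratio.
Moles per 100 g: Ag: 47.56/107.868 = 0.4409, Mn: 24.22/54.938 = 0.4409, O: 28.22/15.999 = 1.7639
Raw ratio (divide by min = 0.4409): Ag: 1.0, Mn: 1.0, O: 4.001
Multiply by 1 to clear fractions: Ag: 1.0 ~= 1, Mn: 1.0 ~= 1, O: 4.001 ~= 4
Reduce by GCD to get the simplest whole-number ratio:

1:1:4


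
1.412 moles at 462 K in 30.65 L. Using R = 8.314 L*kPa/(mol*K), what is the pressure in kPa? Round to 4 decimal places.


PV = nRT, solve for P = nRT / V.
nRT = 1.412 * 8.314 * 462 = 5423.588
P = 5423.588 / 30.65
P = 176.95230016 kPa, rounded to 4 dp:

176.9523 kPa


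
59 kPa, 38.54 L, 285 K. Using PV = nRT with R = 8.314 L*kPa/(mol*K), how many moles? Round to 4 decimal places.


PV = nRT, solve for n = PV / (RT).
PV = 59 * 38.54 = 2273.86
RT = 8.314 * 285 = 2369.49
n = 2273.86 / 2369.49
n = 0.9596411 mol, rounded to 4 dp:

0.9596 mol


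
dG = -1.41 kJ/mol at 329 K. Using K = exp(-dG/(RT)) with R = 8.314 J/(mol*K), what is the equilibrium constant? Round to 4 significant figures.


dG is in kJ/mol; multiply by 1000 to match R in J/(mol*K).
RT = 8.314 * 329 = 2735.306 J/mol
exponent = -dG*1000 / (RT) = -(-1.41*1000) / 2735.306 = 0.51548163
K = exp(0.51548163)
K = 1.6744448, rounded to 4 significant figures:

1.674


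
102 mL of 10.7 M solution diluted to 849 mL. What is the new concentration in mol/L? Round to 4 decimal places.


Dilution: M1*V1 = M2*V2, solve for M2.
M2 = M1*V1 / V2
M2 = 10.7 * 102 / 849
M2 = 1091.4 / 849
M2 = 1.28551237 mol/L, rounded to 4 dp:

1.2855 mol/L


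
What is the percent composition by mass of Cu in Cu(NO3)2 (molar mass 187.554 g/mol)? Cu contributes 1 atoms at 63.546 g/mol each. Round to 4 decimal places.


pct = 100 * (n_elem * M_elem) / M_total
mass_contribution = 1 * 63.546 = 63.546 g/mol
pct = 100 * 63.546 / 187.554
pct = 33.88144214 %, rounded to 4 dp:

33.8814 %


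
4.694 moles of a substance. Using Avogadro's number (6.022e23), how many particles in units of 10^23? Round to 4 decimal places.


N = n * NA, then divide by 1e23 for the requested units.
N / 1e23 = n * 6.022
N / 1e23 = 4.694 * 6.022
N / 1e23 = 28.267268, rounded to 4 dp:

28.2673
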